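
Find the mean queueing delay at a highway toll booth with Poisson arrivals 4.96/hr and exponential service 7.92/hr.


ρ = 4.96/7.92 = 0.6263
Wq = ρ/(μ−λ) = 0.6263/(7.92 − 4.96) = 0.6263/2.96 = 0.2116 hr

Final: 0.2116 hr


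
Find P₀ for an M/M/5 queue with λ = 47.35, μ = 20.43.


a = λ/μ = 47.35/20.43 = 2.3177; ρ = a/c = 0.4635
Σ_{k=0}^{4} a^k/k! (terms k=0..4) = 1.00000 + 2.31767 + 2.68580 + 2.07493 + 1.20225 = 9.28065
Tail: a^5/(5!(1−ρ)) = 66.87412/(120·0.5365) = 1.03881
P₀ = 1/(9.28065 + 1.03881) = 1/10.31946 = 0.096904

Final: 0.096904


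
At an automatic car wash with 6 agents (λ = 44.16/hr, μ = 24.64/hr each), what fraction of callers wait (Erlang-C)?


a = λ/μ = 1.7922; ρ = a/6 = 0.2987
P₀ = 0.166466 (from M/M/c formula)
C(c,a) = [a^c/(c!(1−ρ))]·P₀ = [33.13830/(720·0.7013)]·0.166466
= 0.06563·0.166466 = 0.010925

Final: 0.010925


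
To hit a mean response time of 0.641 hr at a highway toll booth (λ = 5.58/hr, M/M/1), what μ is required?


W = 1/(μ−λ) ⇒ μ − λ = 1/W = 1/0.641 = 1.5601
μ = λ + 1/W = 5.58 + 1.5601 = 7.1401 per hr

Final: 7.1401 /hr


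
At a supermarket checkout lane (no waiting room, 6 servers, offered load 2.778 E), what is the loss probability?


B(c,a) = (a^c/c!) / Σ_{k=0}^{c} a^k/k!
a^6/6! = 0.638353
Σ terms (k=0..6): 1.00000 + 2.77800 + 3.85864 + 3.57310 + 2.48152 + 1.37873 + 0.63835 = 15.708350
B = 0.638353/15.708350 = 0.040638

Final: 0.040638


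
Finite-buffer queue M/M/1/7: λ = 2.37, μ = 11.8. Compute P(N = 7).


ρ = λ/μ = 2.37/11.8 = 0.2008
P_K = (1−ρ)ρ^K/(1−ρ^(K+1)) = (0.7992·0.00001318)/(1 − 0.000002648)
= 0.00001054/0.999997 = 0.00001054

Final: 0.00001054


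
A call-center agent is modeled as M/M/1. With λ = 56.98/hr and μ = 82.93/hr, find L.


ρ = λ/μ = 56.98/82.93 = 0.6871
L = ρ/(1−ρ) = 0.6871/(1 − 0.6871) = 0.6871/0.3129 = 2.1958

Final: 2.1958


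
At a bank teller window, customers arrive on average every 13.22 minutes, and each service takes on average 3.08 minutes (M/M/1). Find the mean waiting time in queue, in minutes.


λ = 60/13.22 = 4.5386 /hr
μ = 60/3.08 = 19.4805 /hr
ρ = λ/μ = 4.5386/19.4805 = 0.2330
Wq = ρ/(μ−λ) = 0.2330/(19.4805−4.5386) = 0.01559 hr
In minutes: 0.01559·60 = 0.9355 min

Final: 0.9355 min


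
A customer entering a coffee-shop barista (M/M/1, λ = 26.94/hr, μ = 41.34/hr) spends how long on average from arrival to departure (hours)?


W = 1/(μ−λ) = 1/(41.34 − 26.94) = 1/14.40 = 0.06944 hr

Final: 0.06944 hr


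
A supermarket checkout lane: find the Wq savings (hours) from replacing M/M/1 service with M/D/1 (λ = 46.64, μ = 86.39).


ρ = 46.64/86.39 = 0.5399
Wq(M/M/1) = ρ/(μ−λ) = 0.5399/39.75 = 0.01358 hr
Wq(M/D/1) = ρ/(2(μ−λ)) = 0.006791 hr
Savings = 0.01358 − 0.006791 = 0.006791 hr

Final: 0.006791 hr


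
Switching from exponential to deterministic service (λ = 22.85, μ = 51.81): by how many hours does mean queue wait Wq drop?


ρ = 22.85/51.81 = 0.4410
Wq(M/M/1) = ρ/(μ−λ) = 0.4410/28.96 = 0.01523 hr
Wq(M/D/1) = ρ/(2(μ−λ)) = 0.007615 hr
Savings = 0.01523 − 0.007615 = 0.007615 hr

Final: 0.007615 hr


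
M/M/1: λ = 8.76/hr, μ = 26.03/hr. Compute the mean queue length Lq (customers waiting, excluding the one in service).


ρ = 8.76/26.03 = 0.3365
Lq = ρ²/(1−ρ) = 0.1133/0.6635 = 0.1707

Final: 0.1707


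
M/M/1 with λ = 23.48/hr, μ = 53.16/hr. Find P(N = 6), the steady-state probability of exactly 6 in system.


ρ = 23.48/53.16 = 0.4417
P_n = (1−ρ)·ρ^n = (1 − 0.4417)·0.4417^6 = 0.5583·0.007425 = 0.004145

Final: 0.004145


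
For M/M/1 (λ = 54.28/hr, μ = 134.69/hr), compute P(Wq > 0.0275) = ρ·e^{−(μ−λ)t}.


ρ = 54.28/134.69 = 0.4030
P(Wq > t) = ρ·e^{−(μ−λ)t} = 0.4030·e^{−2.2113}
= 0.4030·0.109561 = 0.044153

Final: 0.044153


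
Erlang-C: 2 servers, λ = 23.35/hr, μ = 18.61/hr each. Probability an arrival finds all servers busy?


a = λ/μ = 1.2547; ρ = a/2 = 0.6274
P₀ = 0.228991 (from M/M/c formula)
C(c,a) = [a^c/(c!(1−ρ))]·P₀ = [1.57428/(2·0.3726)]·0.228991
= 2.11228·0.228991 = 0.483693

Final: 0.483693


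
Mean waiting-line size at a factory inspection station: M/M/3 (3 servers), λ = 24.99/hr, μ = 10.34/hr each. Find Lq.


a = λ/μ = 2.4168; ρ = a/3 = 0.8056
P₀ = 0.054227
Lq = P₀·a^c·ρ / (c!·(1−ρ)²) = 0.054227·14.11683·0.8056/(6·0.03779)
= 2.72006

Final: 2.72006


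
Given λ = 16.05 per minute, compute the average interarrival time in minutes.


Mean interarrival time = 1/λ = 1/16.05 minute = 0.06231 minute
In minutes: 0.06231 × 1 = 0.06231 min

Final: 0.06231 min


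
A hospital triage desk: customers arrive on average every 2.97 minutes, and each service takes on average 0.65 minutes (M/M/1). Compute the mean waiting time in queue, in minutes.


λ = 60/2.97 = 20.2020 /hr
μ = 60/0.65 = 92.3077 /hr
ρ = λ/μ = 20.2020/92.3077 = 0.2189
Wq = ρ/(μ−λ) = 0.2189/(92.3077−20.2020) = 0.003035 hr
In minutes: 0.003035·60 = 0.1821 min

Final: 0.1821 min


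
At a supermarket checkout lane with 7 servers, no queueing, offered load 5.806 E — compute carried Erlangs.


B(7,5.806) = 0.172415 (Erlang-B)
Carried load = a(1 − B) = 5.806·(1 − 0.172415) = 5.806·0.827585 = 4.8050 E

Final: 4.8050 Erlangs


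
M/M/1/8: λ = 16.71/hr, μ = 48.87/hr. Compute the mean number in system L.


ρ = 16.71/48.87 = 0.3419
L = ρ[1 − (K+1)ρ^K + Kρ^(K+1)] / [(1−ρ)(1−ρ^(K+1))]
Numerator: 0.3419·(1 − 9·0.0001868 + 8·0.00006389) = 0.341527
Denominator: (0.6581)·(0.999936) = 0.658030
L = 0.341527/0.658030 = 0.5190

Final: 0.5190


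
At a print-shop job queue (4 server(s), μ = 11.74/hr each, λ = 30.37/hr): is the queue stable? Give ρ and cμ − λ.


Total capacity cμ = 4·11.74 = 46.96/hr
ρ = λ/(cμ) = 30.37/46.96 = 0.6467
Stable ⇔ ρ < 1: YES
Spare capacity = cμ − λ = 46.96 − 30.37 = 16.59/hr

Final: ρ = 0.6467; stable; margin = 16.59/hr


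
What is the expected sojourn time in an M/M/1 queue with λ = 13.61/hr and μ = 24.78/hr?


W = 1/(μ−λ) = 1/(24.78 − 13.61) = 1/11.17 = 0.08953 hr

Final: 0.08953 hr


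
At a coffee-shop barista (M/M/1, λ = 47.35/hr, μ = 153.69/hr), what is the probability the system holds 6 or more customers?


ρ = 47.35/153.69 = 0.3081
P(N ≥ n) = ρ^n = 0.3081^6 = 0.0008552

Final: 0.0008552


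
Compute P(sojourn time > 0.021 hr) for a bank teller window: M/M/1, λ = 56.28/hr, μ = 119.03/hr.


W ~ Exponential(μ−λ) for M/M/1.
μ − λ = 119.03 − 56.28 = 62.7500
P(W > t) = e^{−(μ−λ)t} = e^{−1.3177} = 0.267737

Final: 0.267737


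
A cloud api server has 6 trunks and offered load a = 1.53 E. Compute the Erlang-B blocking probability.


B(c,a) = (a^c/c!) / Σ_{k=0}^{c} a^k/k!
a^6/6! = 0.017816
Σ terms (k=0..6): 1.00000 + 1.53000 + 1.17045 + 0.59693 + 0.22833 + 0.06987 + 0.01782 = 4.613389
B = 0.017816/4.613389 = 0.003862

Final: 0.003862


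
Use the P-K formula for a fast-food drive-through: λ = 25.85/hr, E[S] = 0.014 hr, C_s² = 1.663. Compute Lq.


ρ = λ·E[S] = 25.85·0.014 = 0.3619
Lq = ρ²(1+C_s²)/(2(1−ρ)) = 0.1310·(1+1.663)/(2·0.6381)
= 0.1310·2.6630/1.2762 = 0.27329

Final: 0.27329


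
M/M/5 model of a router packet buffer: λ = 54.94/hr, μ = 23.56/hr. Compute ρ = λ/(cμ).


ρ = λ/(cμ) = 54.94/(5·23.56) = 54.94/117.80 = 0.4664

Final: 0.4664


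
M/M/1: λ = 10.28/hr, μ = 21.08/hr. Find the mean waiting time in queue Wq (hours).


ρ = 10.28/21.08 = 0.4877
Wq = ρ/(μ−λ) = 0.4877/(21.08 − 10.28) = 0.4877/10.80 = 0.04515 hr

Final: 0.04515 hr


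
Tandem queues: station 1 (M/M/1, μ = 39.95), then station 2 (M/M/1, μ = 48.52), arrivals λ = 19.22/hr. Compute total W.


Each node sees arrival rate λ = 19.22/hr (tandem ⇒ throughput preserved).
W₁ = 1/(μ₁−λ) = 1/(39.95−19.22) = 0.04824 hr
W₂ = 1/(μ₂−λ) = 1/(48.52−19.22) = 0.03413 hr
W_total = W₁ + W₂ = 0.04824 + 0.03413 = 0.08237 hr

Final: 0.08237 hr


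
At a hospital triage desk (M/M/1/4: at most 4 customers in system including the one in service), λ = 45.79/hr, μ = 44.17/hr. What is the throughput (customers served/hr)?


ρ = 1.0367; P_K = (1−ρ)ρ^4/(1−ρ^5) = 0.214661
λ_eff = λ(1 − P_K) = 45.79·(1 − 0.214661) = 45.79·0.785339 = 35.9607 /hr

Final: 35.9607 /hr


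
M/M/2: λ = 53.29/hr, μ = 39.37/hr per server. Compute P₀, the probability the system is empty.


a = λ/μ = 53.29/39.37 = 1.3536; ρ = a/c = 0.6768
Σ_{k=0}^{1} a^k/k! (terms k=0..1) = 1.00000 + 1.35357 = 2.35357
Tail: a^2/(2!(1−ρ)) = 1.83215/(2·0.3232) = 2.83425
P₀ = 1/(2.35357 + 2.83425) = 1/5.18782 = 0.192759

Final: 0.192759


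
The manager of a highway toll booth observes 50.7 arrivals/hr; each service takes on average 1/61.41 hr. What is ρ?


ρ = λ/μ = 50.7/61.41 = 0.8256

Final: 0.8256


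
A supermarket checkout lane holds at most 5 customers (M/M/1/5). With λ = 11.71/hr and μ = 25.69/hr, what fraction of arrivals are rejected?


ρ = λ/μ = 11.71/25.69 = 0.4558
P_K = (1−ρ)ρ^K/(1−ρ^(K+1)) = (0.5442·0.019677)/(1 − 0.008969)
= 0.010708/0.991031 = 0.010805

Final: 0.010805


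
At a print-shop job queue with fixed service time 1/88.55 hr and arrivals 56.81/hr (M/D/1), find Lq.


ρ = 56.81/88.55 = 0.6416
M/D/1: Lq = ρ²/(2(1−ρ)) = 0.4116/(2·0.3584) = 0.57415

Final: 0.57415


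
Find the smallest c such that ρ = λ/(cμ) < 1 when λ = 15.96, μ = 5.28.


Stability requires cμ > λ ⇔ c > λ/μ.
λ/μ = 15.96/5.28 = 3.0227
Minimum integer c = ⌊3.0227⌋ + 1 = 4
Check: 4·5.28 = 21.12 > 15.96, while 3·5.28 = 15.84 ≤ 15.96

Final: 4 servers


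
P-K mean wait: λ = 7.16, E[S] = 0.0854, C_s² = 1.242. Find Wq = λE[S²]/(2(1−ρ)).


ρ = λ·E[S] = 7.16·0.0854 = 0.6115
E[S²] = E[S]²(1+C_s²) = 0.0854²·(1+1.242) = 0.016351
Wq = λ·E[S²]/(2(1−ρ)) = 7.16·0.016351/(2·0.3885) = 0.15066 hr

Final: 0.15066 hr


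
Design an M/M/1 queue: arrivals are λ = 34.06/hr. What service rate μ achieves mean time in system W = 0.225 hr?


W = 1/(μ−λ) ⇒ μ − λ = 1/W = 1/0.225 = 4.4444
μ = λ + 1/W = 34.06 + 4.4444 = 38.5044 per hr

Final: 38.5044 /hr


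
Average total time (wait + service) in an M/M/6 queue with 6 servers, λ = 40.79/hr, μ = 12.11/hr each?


a = 3.3683; ρ = 0.5614; P₀ = 0.033322
Lq = P₀·a^c·ρ/(c!(1−ρ)²) = 0.19721
Wq = Lq/λ = 0.19721/40.79 = 0.004835 hr
W = Wq + 1/μ = 0.004835 + 0.08258 = 0.08741 hr

Final: 0.08741 hr


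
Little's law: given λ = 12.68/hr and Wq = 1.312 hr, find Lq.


Lq = λWq = 12.68·1.312 = 16.6362

Final: 16.6362


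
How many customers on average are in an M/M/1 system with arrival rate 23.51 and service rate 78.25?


ρ = λ/μ = 23.51/78.25 = 0.3004
L = ρ/(1−ρ) = 0.3004/(1 − 0.3004) = 0.3004/0.6996 = 0.4295

Final: 0.4295


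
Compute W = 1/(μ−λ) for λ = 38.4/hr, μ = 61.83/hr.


W = 1/(μ−λ) = 1/(61.83 − 38.4) = 1/23.43 = 0.04268 hr

Final: 0.04268 hr


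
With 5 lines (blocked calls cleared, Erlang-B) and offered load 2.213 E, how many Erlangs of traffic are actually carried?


B(5,2.213) = 0.049644 (Erlang-B)
Carried load = a(1 − B) = 2.213·(1 − 0.049644) = 2.213·0.950356 = 2.1031 E

Final: 2.1031 Erlangs


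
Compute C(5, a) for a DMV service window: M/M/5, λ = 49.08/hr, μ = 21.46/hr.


a = λ/μ = 2.2870; ρ = a/5 = 0.4574
P₀ = 0.100030 (from M/M/c formula)
C(c,a) = [a^c/(c!(1−ρ))]·P₀ = [62.57116/(120·0.5426)]·0.100030
= 0.96099·0.100030 = 0.096128

Final: 0.096128


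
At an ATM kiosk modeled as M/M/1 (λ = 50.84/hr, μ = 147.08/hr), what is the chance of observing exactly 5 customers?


ρ = 50.84/147.08 = 0.3457
P_n = (1−ρ)·ρ^n = (1 − 0.3457)·0.3457^5 = 0.6543·0.004935 = 0.003229

Final: 0.003229


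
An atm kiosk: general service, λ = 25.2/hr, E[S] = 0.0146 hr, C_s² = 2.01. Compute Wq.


ρ = λ·E[S] = 25.2·0.0146 = 0.3679
E[S²] = E[S]²(1+C_s²) = 0.0146²·(1+2.01) = 0.0006416
Wq = λ·E[S²]/(2(1−ρ)) = 25.2·0.0006416/(2·0.6321) = 0.01279 hr

Final: 0.01279 hr


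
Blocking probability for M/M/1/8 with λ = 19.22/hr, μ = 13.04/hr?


ρ = λ/μ = 19.22/13.04 = 1.4739
P_K = (1−ρ)ρ^K/(1−ρ^(K+1)) = (-0.4739·22.274416)/(1 − 32.830850)
= -10.556434/-31.830850 = 0.331642

Final: 0.331642


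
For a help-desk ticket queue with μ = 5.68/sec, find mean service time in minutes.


Mean service time = 1/μ = 1/5.68 second = 0.17606 second
In minutes: 0.17606 × 0.0166667 = 0.002934 min

Final: 0.002934 min


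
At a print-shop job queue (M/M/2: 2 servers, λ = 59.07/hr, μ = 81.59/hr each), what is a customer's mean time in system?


a = 0.7240; ρ = 0.3620; P₀ = 0.468436
Lq = P₀·a^c·ρ/(c!(1−ρ)²) = 0.10918
Wq = Lq/λ = 0.10918/59.07 = 0.001848 hr
W = Wq + 1/μ = 0.001848 + 0.01226 = 0.01410 hr

Final: 0.01410 hr


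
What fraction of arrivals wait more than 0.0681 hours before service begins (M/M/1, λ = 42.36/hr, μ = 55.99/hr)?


ρ = 42.36/55.99 = 0.7566
P(Wq > t) = ρ·e^{−(μ−λ)t} = 0.7566·e^{−0.9282}
= 0.7566·0.395263 = 0.299042

Final: 0.299042


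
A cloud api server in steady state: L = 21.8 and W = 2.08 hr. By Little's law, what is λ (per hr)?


λ = L/W = 21.8/2.08 = 10.4808 /hr

Final: 10.4808 /hr


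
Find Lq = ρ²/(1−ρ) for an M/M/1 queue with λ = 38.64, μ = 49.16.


ρ = 38.64/49.16 = 0.7860
Lq = ρ²/(1−ρ) = 0.6178/0.2140 = 2.8870

Final: 2.8870


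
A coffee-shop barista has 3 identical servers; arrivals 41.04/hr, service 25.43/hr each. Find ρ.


ρ = λ/(cμ) = 41.04/(3·25.43) = 41.04/76.29 = 0.5379

Final: 0.5379


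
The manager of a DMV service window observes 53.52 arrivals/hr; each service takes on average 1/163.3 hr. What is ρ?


ρ = λ/μ = 53.52/163.3 = 0.3277

Final: 0.3277


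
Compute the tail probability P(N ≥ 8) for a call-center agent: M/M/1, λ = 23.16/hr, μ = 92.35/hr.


ρ = 23.16/92.35 = 0.2508
P(N ≥ n) = ρ^n = 0.2508^8 = 0.00001565

Final: 0.00001565


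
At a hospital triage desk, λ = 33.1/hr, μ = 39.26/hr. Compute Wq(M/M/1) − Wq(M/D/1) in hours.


ρ = 33.1/39.26 = 0.8431
Wq(M/M/1) = ρ/(μ−λ) = 0.8431/6.16 = 0.13687 hr
Wq(M/D/1) = ρ/(2(μ−λ)) = 0.06843 hr
Savings = 0.13687 − 0.06843 = 0.06843 hr

Final: 0.06843 hr


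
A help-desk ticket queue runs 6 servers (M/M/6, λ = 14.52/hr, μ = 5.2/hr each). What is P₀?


a = λ/μ = 14.52/5.2 = 2.7923; ρ = a/c = 0.4654
Σ_{k=0}^{5} a^k/k! (terms k=0..5) = 1.00000 + 2.79231 + 3.89849 + 3.62860 + 2.53304 + 1.41460 = 15.26704
Tail: a^6/(6!(1−ρ)) = 474.00141/(720·0.5346) = 1.23142
P₀ = 1/(15.26704 + 1.23142) = 1/16.49846 = 0.060612

Final: 0.060612


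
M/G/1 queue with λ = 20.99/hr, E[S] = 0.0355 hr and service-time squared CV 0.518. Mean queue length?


ρ = λ·E[S] = 20.99·0.0355 = 0.7451
Lq = ρ²(1+C_s²)/(2(1−ρ)) = 0.5552·(1+0.518)/(2·0.2549)
= 0.5552·1.5180/0.5097 = 1.65360

Final: 1.65360


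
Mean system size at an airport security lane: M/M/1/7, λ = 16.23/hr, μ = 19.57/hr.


ρ = 16.23/19.57 = 0.8293
L = ρ[1 − (K+1)ρ^K + Kρ^(K+1)] / [(1−ρ)(1−ρ^(K+1))]
Numerator: 0.8293·(1 − 8·0.269832 + 7·0.223780) = 0.338204
Denominator: (0.1707)·(0.776220) = 0.132477
L = 0.338204/0.132477 = 2.5529

Final: 2.5529


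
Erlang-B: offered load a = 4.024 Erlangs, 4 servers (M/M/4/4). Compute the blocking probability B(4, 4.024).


B(c,a) = (a^c/c!) / Σ_{k=0}^{c} a^k/k!
a^4/4! = 10.924980
Σ terms (k=0..4): 1.00000 + 4.02400 + 8.09629 + 10.85982 + 10.92498 = 34.905089
B = 10.924980/34.905089 = 0.312991

Final: 0.312991


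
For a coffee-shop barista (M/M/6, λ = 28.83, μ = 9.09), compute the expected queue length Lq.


a = λ/μ = 3.1716; ρ = a/6 = 0.5286
P₀ = 0.040970
Lq = P₀·a^c·ρ / (c!·(1−ρ)²) = 0.040970·1017.85181·0.5286/(720·0.22222)
= 0.13778

Final: 0.13778


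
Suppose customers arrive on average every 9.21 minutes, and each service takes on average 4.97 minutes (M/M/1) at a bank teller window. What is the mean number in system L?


λ = 60/9.21 = 6.5147 /hr
μ = 60/4.97 = 12.0724 /hr
ρ = λ/μ = 6.5147/12.0724 = 0.5396
L = ρ/(1−ρ) = 0.5396/0.4604 = 1.1722

Final: 1.1722


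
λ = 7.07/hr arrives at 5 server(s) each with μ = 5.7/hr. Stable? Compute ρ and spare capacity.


Total capacity cμ = 5·5.7 = 28.50/hr
ρ = λ/(cμ) = 7.07/28.50 = 0.2481
Stable ⇔ ρ < 1: YES
Spare capacity = cμ − λ = 28.50 − 7.07 = 21.43/hr

Final: ρ = 0.2481; stable; margin = 21.43/hr


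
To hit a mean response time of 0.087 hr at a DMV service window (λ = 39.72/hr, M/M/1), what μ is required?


W = 1/(μ−λ) ⇒ μ − λ = 1/W = 1/0.087 = 11.4943
μ = λ + 1/W = 39.72 + 11.4943 = 51.2143 per hr

Final: 51.2143 /hr


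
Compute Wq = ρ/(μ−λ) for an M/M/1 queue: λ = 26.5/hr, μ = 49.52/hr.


ρ = 26.5/49.52 = 0.5351
Wq = ρ/(μ−λ) = 0.5351/(49.52 − 26.5) = 0.5351/23.02 = 0.02325 hr

Final: 0.02325 hr


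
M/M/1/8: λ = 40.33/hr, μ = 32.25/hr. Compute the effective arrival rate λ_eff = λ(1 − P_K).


ρ = 1.2505; P_K = (1−ρ)ρ^8/(1−ρ^9) = 0.231266
λ_eff = λ(1 − P_K) = 40.33·(1 − 0.231266) = 40.33·0.768734 = 31.0030 /hr

Final: 31.0030 /hr


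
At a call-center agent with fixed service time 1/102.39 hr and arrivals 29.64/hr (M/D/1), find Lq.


ρ = 29.64/102.39 = 0.2895
M/D/1: Lq = ρ²/(2(1−ρ)) = 0.08380/(2·0.7105) = 0.05897

Final: 0.05897


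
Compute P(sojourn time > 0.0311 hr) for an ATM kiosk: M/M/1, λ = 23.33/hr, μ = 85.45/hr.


W ~ Exponential(μ−λ) for M/M/1.
μ − λ = 85.45 − 23.33 = 62.1200
P(W > t) = e^{−(μ−λ)t} = e^{−1.9319} = 0.144868

Final: 0.144868


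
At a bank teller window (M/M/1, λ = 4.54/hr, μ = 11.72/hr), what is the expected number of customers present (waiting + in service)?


ρ = λ/μ = 4.54/11.72 = 0.3874
L = ρ/(1−ρ) = 0.3874/(1 − 0.3874) = 0.3874/0.6126 = 0.6323

Final: 0.6323


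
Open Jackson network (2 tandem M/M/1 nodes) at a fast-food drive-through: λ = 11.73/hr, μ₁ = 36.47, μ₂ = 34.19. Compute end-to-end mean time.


Each node sees arrival rate λ = 11.73/hr (tandem ⇒ throughput preserved).
W₁ = 1/(μ₁−λ) = 1/(36.47−11.73) = 0.04042 hr
W₂ = 1/(μ₂−λ) = 1/(34.19−11.73) = 0.04452 hr
W_total = W₁ + W₂ = 0.04042 + 0.04452 = 0.08494 hr

Final: 0.08494 hr


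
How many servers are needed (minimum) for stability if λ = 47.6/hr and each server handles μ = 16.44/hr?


Stability requires cμ > λ ⇔ c > λ/μ.
λ/μ = 47.6/16.44 = 2.8954
Minimum integer c = ⌊2.8954⌋ + 1 = 3
Check: 3·16.44 = 49.32 > 47.6, while 2·16.44 = 32.88 ≤ 47.6

Final: 3 servers


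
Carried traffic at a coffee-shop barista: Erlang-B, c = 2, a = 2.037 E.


B(2,2.037) = 0.405871 (Erlang-B)
Carried load = a(1 − B) = 2.037·(1 − 0.405871) = 2.037·0.594129 = 1.2102 E

Final: 1.2102 Erlangs


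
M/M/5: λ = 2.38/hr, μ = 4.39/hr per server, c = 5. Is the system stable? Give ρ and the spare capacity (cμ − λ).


Total capacity cμ = 5·4.39 = 21.95/hr
ρ = λ/(cμ) = 2.38/21.95 = 0.1084
Stable ⇔ ρ < 1: YES
Spare capacity = cμ − λ = 21.95 − 2.38 = 19.57/hr

Final: ρ = 0.1084; stable; margin = 19.57/hr


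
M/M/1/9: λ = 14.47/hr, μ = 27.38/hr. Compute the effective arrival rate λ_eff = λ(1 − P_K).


ρ = 0.5285; P_K = (1−ρ)ρ^9/(1−ρ^10) = 0.001519
λ_eff = λ(1 − P_K) = 14.47·(1 − 0.001519) = 14.47·0.998481 = 14.4480 /hr

Final: 14.4480 /hr


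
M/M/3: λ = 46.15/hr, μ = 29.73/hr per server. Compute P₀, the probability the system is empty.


a = λ/μ = 46.15/29.73 = 1.5523; ρ = a/c = 0.5174
Σ_{k=0}^{2} a^k/k! (terms k=0..2) = 1.00000 + 1.55230 + 1.20482 = 3.75713
Tail: a^3/(3!(1−ρ)) = 3.74051/(6·0.4826) = 1.29188
P₀ = 1/(3.75713 + 1.29188) = 1/5.04901 = 0.198059

Final: 0.198059


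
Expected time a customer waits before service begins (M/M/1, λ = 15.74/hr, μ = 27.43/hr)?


ρ = 15.74/27.43 = 0.5738
Wq = ρ/(μ−λ) = 0.5738/(27.43 − 15.74) = 0.5738/11.69 = 0.04909 hr

Final: 0.04909 hr


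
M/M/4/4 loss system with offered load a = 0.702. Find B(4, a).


B(c,a) = (a^c/c!) / Σ_{k=0}^{c} a^k/k!
a^4/4! = 0.010119
Σ terms (k=0..4): 1.00000 + 0.70200 + 0.24640 + 0.05766 + 0.01012 = 2.016179
B = 0.010119/2.016179 = 0.005019

Final: 0.005019


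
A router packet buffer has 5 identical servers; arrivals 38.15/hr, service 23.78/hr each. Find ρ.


ρ = λ/(cμ) = 38.15/(5·23.78) = 38.15/118.90 = 0.3209

Final: 0.3209


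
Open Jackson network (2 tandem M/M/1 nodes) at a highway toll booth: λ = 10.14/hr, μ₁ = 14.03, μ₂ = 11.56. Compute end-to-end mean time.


Each node sees arrival rate λ = 10.14/hr (tandem ⇒ throughput preserved).
W₁ = 1/(μ₁−λ) = 1/(14.03−10.14) = 0.25707 hr
W₂ = 1/(μ₂−λ) = 1/(11.56−10.14) = 0.70423 hr
W_total = W₁ + W₂ = 0.25707 + 0.70423 = 0.96129 hr

Final: 0.96129 hr


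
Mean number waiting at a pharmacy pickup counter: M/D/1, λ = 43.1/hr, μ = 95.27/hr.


ρ = 43.1/95.27 = 0.4524
M/D/1: Lq = ρ²/(2(1−ρ)) = 0.2047/(2·0.5476) = 0.18687

Final: 0.18687


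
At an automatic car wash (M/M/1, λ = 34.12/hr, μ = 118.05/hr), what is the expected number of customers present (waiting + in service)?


ρ = λ/μ = 34.12/118.05 = 0.2890
L = ρ/(1−ρ) = 0.2890/(1 − 0.2890) = 0.2890/0.7110 = 0.4065

Final: 0.4065


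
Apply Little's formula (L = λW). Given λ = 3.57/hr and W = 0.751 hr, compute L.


L = λW = 3.57·0.751 = 2.6811

Final: 2.6811


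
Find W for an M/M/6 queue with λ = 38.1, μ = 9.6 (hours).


a = 3.9688; ρ = 0.6615; P₀ = 0.017290
Lq = P₀·a^c·ρ/(c!(1−ρ)²) = 0.54158
Wq = Lq/λ = 0.54158/38.1 = 0.01421 hr
W = Wq + 1/μ = 0.01421 + 0.10417 = 0.11838 hr

Final: 0.11838 hr


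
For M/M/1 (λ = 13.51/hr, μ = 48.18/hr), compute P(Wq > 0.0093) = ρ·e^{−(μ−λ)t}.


ρ = 13.51/48.18 = 0.2804
P(Wq > t) = ρ·e^{−(μ−λ)t} = 0.2804·e^{−0.3224}
= 0.2804·0.724386 = 0.203123

Final: 0.203123


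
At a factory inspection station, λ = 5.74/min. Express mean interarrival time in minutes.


Mean interarrival time = 1/λ = 1/5.74 minute = 0.17422 minute
In minutes: 0.17422 × 1 = 0.1742 min

Final: 0.1742 min


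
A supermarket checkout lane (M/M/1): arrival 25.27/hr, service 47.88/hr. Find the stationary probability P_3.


ρ = 25.27/47.88 = 0.5278
P_n = (1−ρ)·ρ^n = (1 − 0.5278)·0.5278^3 = 0.4722·0.147012 = 0.069422

Final: 0.069422


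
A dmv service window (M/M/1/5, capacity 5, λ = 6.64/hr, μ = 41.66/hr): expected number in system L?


ρ = 6.64/41.66 = 0.1594
L = ρ[1 − (K+1)ρ^K + Kρ^(K+1)] / [(1−ρ)(1−ρ^(K+1))]
Numerator: 0.1594·(1 − 6·0.0001029 + 5·0.00001639) = 0.159300
Denominator: (0.8406)·(0.999984) = 0.840601
L = 0.159300/0.840601 = 0.1895

Final: 0.1895


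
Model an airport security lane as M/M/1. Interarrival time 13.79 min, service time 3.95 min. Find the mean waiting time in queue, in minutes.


λ = 60/13.79 = 4.3510 /hr
μ = 60/3.95 = 15.1899 /hr
ρ = λ/μ = 4.3510/15.1899 = 0.2864
Wq = ρ/(μ−λ) = 0.2864/(15.1899−4.3510) = 0.02643 hr
In minutes: 0.02643·60 = 1.586 min

Final: 1.586 min


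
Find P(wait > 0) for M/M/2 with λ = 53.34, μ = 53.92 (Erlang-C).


a = λ/μ = 0.9892; ρ = a/2 = 0.4946
P₀ = 0.338131 (from M/M/c formula)
C(c,a) = [a^c/(c!(1−ρ))]·P₀ = [0.97860/(2·0.5054)]·0.338131
= 0.96819·0.338131 = 0.327375

Final: 0.327375


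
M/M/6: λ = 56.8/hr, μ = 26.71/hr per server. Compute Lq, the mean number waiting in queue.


a = λ/μ = 2.1265; ρ = a/6 = 0.3544
P₀ = 0.118993
Lq = P₀·a^c·ρ / (c!·(1−ρ)²) = 0.118993·92.47976·0.3544/(720·0.41677)
= 0.01300

Final: 0.01300


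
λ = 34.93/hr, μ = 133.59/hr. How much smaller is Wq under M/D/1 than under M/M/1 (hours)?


ρ = 34.93/133.59 = 0.2615
Wq(M/M/1) = ρ/(μ−λ) = 0.2615/98.66 = 0.002650 hr
Wq(M/D/1) = ρ/(2(μ−λ)) = 0.001325 hr
Savings = 0.002650 − 0.001325 = 0.001325 hr

Final: 0.001325 hr


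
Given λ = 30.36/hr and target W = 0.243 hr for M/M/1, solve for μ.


W = 1/(μ−λ) ⇒ μ − λ = 1/W = 1/0.243 = 4.1152
μ = λ + 1/W = 30.36 + 4.1152 = 34.4752 per hr

Final: 34.4752 /hr


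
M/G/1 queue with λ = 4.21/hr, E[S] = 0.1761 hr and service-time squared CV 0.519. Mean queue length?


ρ = λ·E[S] = 4.21·0.1761 = 0.7414
Lq = ρ²(1+C_s²)/(2(1−ρ)) = 0.5496·(1+0.519)/(2·0.2586)
= 0.5496·1.5190/0.5172 = 1.61417

Final: 1.61417


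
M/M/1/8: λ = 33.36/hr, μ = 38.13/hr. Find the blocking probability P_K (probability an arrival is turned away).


ρ = λ/μ = 33.36/38.13 = 0.8749
P_K = (1−ρ)ρ^K/(1−ρ^(K+1)) = (0.1251·0.343300)/(1 − 0.300354)
= 0.042946/0.699646 = 0.061383

Final: 0.061383


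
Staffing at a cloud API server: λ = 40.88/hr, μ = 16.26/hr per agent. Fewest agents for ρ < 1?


Stability requires cμ > λ ⇔ c > λ/μ.
λ/μ = 40.88/16.26 = 2.5141
Minimum integer c = ⌊2.5141⌋ + 1 = 3
Check: 3·16.26 = 48.78 > 40.88, while 2·16.26 = 32.52 ≤ 40.88

Final: 3 servers


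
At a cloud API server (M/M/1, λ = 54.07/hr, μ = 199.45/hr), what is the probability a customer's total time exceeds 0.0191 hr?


W ~ Exponential(μ−λ) for M/M/1.
μ − λ = 199.45 − 54.07 = 145.3800
P(W > t) = e^{−(μ−λ)t} = e^{−2.7768} = 0.062240

Final: 0.062240


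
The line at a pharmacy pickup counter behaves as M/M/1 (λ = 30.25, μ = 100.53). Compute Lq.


ρ = 30.25/100.53 = 0.3009
Lq = ρ²/(1−ρ) = 0.09054/0.6991 = 0.1295

Final: 0.1295


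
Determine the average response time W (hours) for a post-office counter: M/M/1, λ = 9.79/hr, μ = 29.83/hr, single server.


W = 1/(μ−λ) = 1/(29.83 − 9.79) = 1/20.04 = 0.04990 hr

Final: 0.04990 hr


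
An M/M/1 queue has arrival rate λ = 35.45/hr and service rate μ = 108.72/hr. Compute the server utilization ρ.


ρ = λ/μ = 35.45/108.72 = 0.3261

Final: 0.3261


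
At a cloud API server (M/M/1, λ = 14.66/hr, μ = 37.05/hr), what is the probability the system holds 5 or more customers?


ρ = 14.66/37.05 = 0.3957
P(N ≥ n) = ρ^n = 0.3957^5 = 0.009699

Final: 0.009699


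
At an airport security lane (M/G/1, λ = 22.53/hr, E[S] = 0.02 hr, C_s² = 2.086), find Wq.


ρ = λ·E[S] = 22.53·0.02 = 0.4506
E[S²] = E[S]²(1+C_s²) = 0.02²·(1+2.086) = 0.001234
Wq = λ·E[S²]/(2(1−ρ)) = 22.53·0.001234/(2·0.5494) = 0.02531 hr

Final: 0.02531 hr


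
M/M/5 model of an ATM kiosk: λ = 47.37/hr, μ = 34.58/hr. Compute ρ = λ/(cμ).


ρ = λ/(cμ) = 47.37/(5·34.58) = 47.37/172.90 = 0.2740

Final: 0.2740


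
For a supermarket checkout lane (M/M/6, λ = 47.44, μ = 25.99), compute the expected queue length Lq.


a = λ/μ = 1.8253; ρ = a/6 = 0.3042
P₀ = 0.161030
Lq = P₀·a^c·ρ / (c!·(1−ρ)²) = 0.161030·36.98541·0.3042/(720·0.48411)
= 0.005198

Final: 0.005198


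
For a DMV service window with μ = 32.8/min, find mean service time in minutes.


Mean service time = 1/μ = 1/32.8 minute = 0.03049 minute
In minutes: 0.03049 × 1 = 0.03049 min

Final: 0.03049 min


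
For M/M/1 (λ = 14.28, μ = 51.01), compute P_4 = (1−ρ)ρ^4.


ρ = 14.28/51.01 = 0.2799
P_n = (1−ρ)·ρ^n = (1 − 0.2799)·0.2799^4 = 0.7201·0.006142 = 0.004422

Final: 0.004422


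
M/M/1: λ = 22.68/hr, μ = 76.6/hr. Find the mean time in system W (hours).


W = 1/(μ−λ) = 1/(76.6 − 22.68) = 1/53.92 = 0.01855 hr

Final: 0.01855 hr


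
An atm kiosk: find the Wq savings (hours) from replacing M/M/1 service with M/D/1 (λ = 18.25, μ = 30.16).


ρ = 18.25/30.16 = 0.6051
Wq(M/M/1) = ρ/(μ−λ) = 0.6051/11.91 = 0.05081 hr
Wq(M/D/1) = ρ/(2(μ−λ)) = 0.02540 hr
Savings = 0.05081 − 0.02540 = 0.02540 hr

Final: 0.02540 hr


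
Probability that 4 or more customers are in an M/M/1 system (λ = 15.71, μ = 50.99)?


ρ = 15.71/50.99 = 0.3081
P(N ≥ n) = ρ^n = 0.3081^4 = 0.009011

Final: 0.009011


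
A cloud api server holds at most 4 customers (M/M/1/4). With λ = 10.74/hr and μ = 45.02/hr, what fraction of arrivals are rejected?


ρ = λ/μ = 10.74/45.02 = 0.2386
P_K = (1−ρ)ρ^K/(1−ρ^(K+1)) = (0.7614·0.003239)/(1 − 0.0007727)
= 0.002466/0.999227 = 0.002468

Final: 0.002468


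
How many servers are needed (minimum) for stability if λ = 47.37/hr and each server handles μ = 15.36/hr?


Stability requires cμ > λ ⇔ c > λ/μ.
λ/μ = 47.37/15.36 = 3.0840
Minimum integer c = ⌊3.0840⌋ + 1 = 4
Check: 4·15.36 = 61.44 > 47.37, while 3·15.36 = 46.08 ≤ 47.37

Final: 4 servers


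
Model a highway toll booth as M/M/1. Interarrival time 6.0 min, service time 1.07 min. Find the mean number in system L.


λ = 60/6.0 = 10.0000 /hr
μ = 60/1.07 = 56.0748 /hr
ρ = λ/μ = 10.0000/56.0748 = 0.1783
L = ρ/(1−ρ) = 0.1783/0.8217 = 0.2170

Final: 0.2170


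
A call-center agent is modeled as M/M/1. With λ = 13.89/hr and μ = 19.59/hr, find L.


ρ = λ/μ = 13.89/19.59 = 0.7090
L = ρ/(1−ρ) = 0.7090/(1 − 0.7090) = 0.7090/0.2910 = 2.4368

Final: 2.4368


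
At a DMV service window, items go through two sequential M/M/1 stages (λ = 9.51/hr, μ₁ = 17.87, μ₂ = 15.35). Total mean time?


Each node sees arrival rate λ = 9.51/hr (tandem ⇒ throughput preserved).
W₁ = 1/(μ₁−λ) = 1/(17.87−9.51) = 0.11962 hr
W₂ = 1/(μ₂−λ) = 1/(15.35−9.51) = 0.17123 hr
W_total = W₁ + W₂ = 0.11962 + 0.17123 = 0.29085 hr

Final: 0.29085 hr


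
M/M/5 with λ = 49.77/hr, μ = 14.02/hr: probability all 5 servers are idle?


a = λ/μ = 49.77/14.02 = 3.5499; ρ = a/c = 0.7100
Σ_{k=0}^{4} a^k/k! (terms k=0..4) = 1.00000 + 3.54993 + 6.30100 + 7.45603 + 6.61709 = 24.92405
Tail: a^5/(5!(1−ρ)) = 563.76503/(120·0.2900) = 16.19935
P₀ = 1/(24.92405 + 16.19935) = 1/41.12340 = 0.024317

Final: 0.024317


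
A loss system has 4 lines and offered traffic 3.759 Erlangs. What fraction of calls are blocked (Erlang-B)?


B(c,a) = (a^c/c!) / Σ_{k=0}^{c} a^k/k!
a^4/4! = 8.319133
Σ terms (k=0..4): 1.00000 + 3.75900 + 7.06504 + 8.85250 + 8.31913 = 28.995669
B = 8.319133/28.995669 = 0.286909

Final: 0.286909


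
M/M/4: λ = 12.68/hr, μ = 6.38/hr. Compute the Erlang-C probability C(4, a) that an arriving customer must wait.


a = λ/μ = 1.9875; ρ = a/4 = 0.4969
P₀ = 0.132223 (from M/M/c formula)
C(c,a) = [a^c/(c!(1−ρ))]·P₀ = [15.60250/(24·0.5031)]·0.132223
= 1.29211·0.132223 = 0.170846

Final: 0.170846


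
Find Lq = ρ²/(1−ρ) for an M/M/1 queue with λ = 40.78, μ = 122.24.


ρ = 40.78/122.24 = 0.3336
Lq = ρ²/(1−ρ) = 0.1113/0.6664 = 0.1670

Final: 0.1670


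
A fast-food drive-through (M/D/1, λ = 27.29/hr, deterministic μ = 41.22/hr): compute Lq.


ρ = 27.29/41.22 = 0.6621
M/D/1: Lq = ρ²/(2(1−ρ)) = 0.4383/(2·0.3379) = 0.64851

Final: 0.64851


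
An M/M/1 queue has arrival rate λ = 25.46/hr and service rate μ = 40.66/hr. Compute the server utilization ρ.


ρ = λ/μ = 25.46/40.66 = 0.6262

Final: 0.6262


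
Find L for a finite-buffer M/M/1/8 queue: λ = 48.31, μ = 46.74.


ρ = 48.31/46.74 = 1.0336
L = ρ[1 − (K+1)ρ^K + Kρ^(K+1)] / [(1−ρ)(1−ρ^(K+1))]
Numerator: 1.0336·(1 − 9·1.302527 + 8·1.346279) = 0.049084
Denominator: (-0.03359)·(-0.346279) = 0.011632
L = 0.049084/0.011632 = 4.2199

Final: 4.2199


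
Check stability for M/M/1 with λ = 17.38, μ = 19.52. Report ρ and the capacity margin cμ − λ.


Total capacity cμ = 1·19.52 = 19.52/hr
ρ = λ/(cμ) = 17.38/19.52 = 0.8904
Stable ⇔ ρ < 1: YES
Spare capacity = cμ − λ = 19.52 − 17.38 = 2.14/hr

Final: ρ = 0.8904; stable; margin = 2.14/hr


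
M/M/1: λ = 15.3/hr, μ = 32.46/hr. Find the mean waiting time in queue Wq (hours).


ρ = 15.3/32.46 = 0.4713
Wq = ρ/(μ−λ) = 0.4713/(32.46 − 15.3) = 0.4713/17.16 = 0.02747 hr

Final: 0.02747 hr


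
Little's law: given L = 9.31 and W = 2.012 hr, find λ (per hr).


λ = L/W = 9.31/2.012 = 4.6272 /hr

Final: 4.6272 /hr


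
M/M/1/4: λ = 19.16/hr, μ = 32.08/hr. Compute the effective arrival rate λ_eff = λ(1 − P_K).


ρ = 0.5973; P_K = (1−ρ)ρ^4/(1−ρ^5) = 0.055463
λ_eff = λ(1 − P_K) = 19.16·(1 − 0.055463) = 19.16·0.944537 = 18.0973 /hr

Final: 18.0973 /hr


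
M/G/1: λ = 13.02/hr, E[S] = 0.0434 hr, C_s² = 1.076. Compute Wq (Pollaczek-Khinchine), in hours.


ρ = λ·E[S] = 13.02·0.0434 = 0.5651
E[S²] = E[S]²(1+C_s²) = 0.0434²·(1+1.076) = 0.003910
Wq = λ·E[S²]/(2(1−ρ)) = 13.02·0.003910/(2·0.4349) = 0.05853 hr

Final: 0.05853 hr


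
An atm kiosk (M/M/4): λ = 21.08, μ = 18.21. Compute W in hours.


a = 1.1576; ρ = 0.2894; P₀ = 0.313335
Lq = P₀·a^c·ρ/(c!(1−ρ)²) = 0.01344
Wq = Lq/λ = 0.01344/21.08 = 0.0006374 hr
W = Wq + 1/μ = 0.0006374 + 0.05491 = 0.05555 hr

Final: 0.05555 hr


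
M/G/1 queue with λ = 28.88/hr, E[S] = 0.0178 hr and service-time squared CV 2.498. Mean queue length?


ρ = λ·E[S] = 28.88·0.0178 = 0.5141
Lq = ρ²(1+C_s²)/(2(1−ρ)) = 0.2643·(1+2.498)/(2·0.4859)
= 0.2643·3.4980/0.9719 = 0.95114

Final: 0.95114


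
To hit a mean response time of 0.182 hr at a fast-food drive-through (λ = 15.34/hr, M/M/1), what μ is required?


W = 1/(μ−λ) ⇒ μ − λ = 1/W = 1/0.182 = 5.4945
μ = λ + 1/W = 15.34 + 5.4945 = 20.8345 per hr

Final: 20.8345 /hr


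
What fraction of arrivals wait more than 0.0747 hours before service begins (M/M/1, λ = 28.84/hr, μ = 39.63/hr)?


ρ = 28.84/39.63 = 0.7277
P(Wq > t) = ρ·e^{−(μ−λ)t} = 0.7277·e^{−0.8060}
= 0.7277·0.446635 = 0.325031

Final: 0.325031


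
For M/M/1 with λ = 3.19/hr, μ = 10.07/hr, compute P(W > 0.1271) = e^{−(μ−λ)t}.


W ~ Exponential(μ−λ) for M/M/1.
μ − λ = 10.07 − 3.19 = 6.8800
P(W > t) = e^{−(μ−λ)t} = e^{−0.8744} = 0.417092

Final: 0.417092


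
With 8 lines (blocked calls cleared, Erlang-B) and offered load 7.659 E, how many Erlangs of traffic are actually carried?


B(8,7.659) = 0.216469 (Erlang-B)
Carried load = a(1 − B) = 7.659·(1 − 0.216469) = 7.659·0.783531 = 6.0011 E

Final: 6.0011 Erlangs


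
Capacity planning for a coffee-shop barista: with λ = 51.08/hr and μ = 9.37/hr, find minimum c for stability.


Stability requires cμ > λ ⇔ c > λ/μ.
λ/μ = 51.08/9.37 = 5.4514
Minimum integer c = ⌊5.4514⌋ + 1 = 6
Check: 6·9.37 = 56.22 > 51.08, while 5·9.37 = 46.85 ≤ 51.08

Final: 6 servers


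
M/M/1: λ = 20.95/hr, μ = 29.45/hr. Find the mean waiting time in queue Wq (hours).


ρ = 20.95/29.45 = 0.7114
Wq = ρ/(μ−λ) = 0.7114/(29.45 − 20.95) = 0.7114/8.50 = 0.08369 hr

Final: 0.08369 hr


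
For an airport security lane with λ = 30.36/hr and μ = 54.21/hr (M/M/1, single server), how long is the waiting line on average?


ρ = 30.36/54.21 = 0.5600
Lq = ρ²/(1−ρ) = 0.3136/0.4400 = 0.7129

Final: 0.7129


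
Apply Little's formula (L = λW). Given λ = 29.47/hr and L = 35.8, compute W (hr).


W = L/λ = 35.8/29.47 = 1.2148 hr

Final: 1.2148 hr


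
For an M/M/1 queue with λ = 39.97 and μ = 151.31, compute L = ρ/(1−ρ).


ρ = λ/μ = 39.97/151.31 = 0.2642
L = ρ/(1−ρ) = 0.2642/(1 − 0.2642) = 0.2642/0.7358 = 0.3590

Final: 0.3590


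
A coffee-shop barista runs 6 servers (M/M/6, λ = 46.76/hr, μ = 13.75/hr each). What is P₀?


a = λ/μ = 46.76/13.75 = 3.4007; ρ = a/c = 0.5668
Σ_{k=0}^{5} a^k/k! (terms k=0..5) = 1.00000 + 3.40073 + 5.78247 + 6.55487 + 5.57283 + 3.79034 = 26.10124
Tail: a^6/(6!(1−ρ)) = 1546.78811/(720·0.4332) = 4.95904
P₀ = 1/(26.10124 + 4.95904) = 1/31.06028 = 0.032195

Final: 0.032195


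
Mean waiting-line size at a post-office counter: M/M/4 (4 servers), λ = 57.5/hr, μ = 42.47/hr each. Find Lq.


a = λ/μ = 1.3539; ρ = a/4 = 0.3385
P₀ = 0.256695
Lq = P₀·a^c·ρ / (c!·(1−ρ)²) = 0.256695·3.36002·0.3385/(24·0.43762)
= 0.02780

Final: 0.02780


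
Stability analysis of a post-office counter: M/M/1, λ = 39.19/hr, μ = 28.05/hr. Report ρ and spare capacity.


Total capacity cμ = 1·28.05 = 28.05/hr
ρ = λ/(cμ) = 39.19/28.05 = 1.3971
Stable ⇔ ρ < 1: NO
Spare capacity = cμ − λ = 28.05 − 39.19 = -11.14/hr

Final: ρ = 1.3971; unstable; margin = -11.14/hr


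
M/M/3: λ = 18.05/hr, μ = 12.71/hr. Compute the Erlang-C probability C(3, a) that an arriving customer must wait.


a = λ/μ = 1.4201; ρ = a/3 = 0.4734
P₀ = 0.230681 (from M/M/c formula)
C(c,a) = [a^c/(c!(1−ρ))]·P₀ = [2.86414/(6·0.5266)]·0.230681
= 0.90646·0.230681 = 0.209102

Final: 0.209102


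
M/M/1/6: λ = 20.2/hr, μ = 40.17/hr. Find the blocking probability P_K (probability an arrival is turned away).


ρ = λ/μ = 20.2/40.17 = 0.5029
P_K = (1−ρ)ρ^K/(1−ρ^(K+1)) = (0.4971·0.016170)/(1 − 0.008131)
= 0.008038/0.991869 = 0.008104

Final: 0.008104


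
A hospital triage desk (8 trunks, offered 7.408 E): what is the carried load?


B(8,7.408) = 0.202215 (Erlang-B)
Carried load = a(1 − B) = 7.408·(1 − 0.202215) = 7.408·0.797785 = 5.9100 E

Final: 5.9100 Erlangs


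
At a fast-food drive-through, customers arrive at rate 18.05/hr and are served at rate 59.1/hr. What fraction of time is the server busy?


ρ = λ/μ = 18.05/59.1 = 0.3054

Final: 0.3054


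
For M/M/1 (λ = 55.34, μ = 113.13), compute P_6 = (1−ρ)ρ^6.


ρ = 55.34/113.13 = 0.4892
P_n = (1−ρ)·ρ^n = (1 − 0.4892)·0.4892^6 = 0.5108·0.013702 = 0.006999

Final: 0.006999


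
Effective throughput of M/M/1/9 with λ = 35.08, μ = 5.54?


ρ = 6.3321; P_K = (1−ρ)ρ^9/(1−ρ^10) = 0.842075
λ_eff = λ(1 − P_K) = 35.08·(1 − 0.842075) = 35.08·0.157925 = 5.5400 /hr

Final: 5.5400 /hr


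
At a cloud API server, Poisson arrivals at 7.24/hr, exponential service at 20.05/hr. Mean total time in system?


W = 1/(μ−λ) = 1/(20.05 − 7.24) = 1/12.81 = 0.07806 hr

Final: 0.07806 hr


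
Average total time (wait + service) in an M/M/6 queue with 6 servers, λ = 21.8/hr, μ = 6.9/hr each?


a = 3.1594; ρ = 0.5266; P₀ = 0.041495
Lq = P₀·a^c·ρ/(c!(1−ρ)²) = 0.13466
Wq = Lq/λ = 0.13466/21.8 = 0.006177 hr
W = Wq + 1/μ = 0.006177 + 0.14493 = 0.15110 hr

Final: 0.15110 hr


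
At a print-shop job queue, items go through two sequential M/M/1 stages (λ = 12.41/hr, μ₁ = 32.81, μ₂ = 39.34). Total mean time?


Each node sees arrival rate λ = 12.41/hr (tandem ⇒ throughput preserved).
W₁ = 1/(μ₁−λ) = 1/(32.81−12.41) = 0.04902 hr
W₂ = 1/(μ₂−λ) = 1/(39.34−12.41) = 0.03713 hr
W_total = W₁ + W₂ = 0.04902 + 0.03713 = 0.08615 hr

Final: 0.08615 hr


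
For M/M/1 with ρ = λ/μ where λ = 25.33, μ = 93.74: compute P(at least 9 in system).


ρ = 25.33/93.74 = 0.2702
P(N ≥ n) = ρ^n = 0.2702^9 = 0.000007681

Final: 0.000007681


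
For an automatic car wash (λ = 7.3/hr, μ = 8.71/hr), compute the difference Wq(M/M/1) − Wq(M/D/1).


ρ = 7.3/8.71 = 0.8381
Wq(M/M/1) = ρ/(μ−λ) = 0.8381/1.41 = 0.59441 hr
Wq(M/D/1) = ρ/(2(μ−λ)) = 0.29720 hr
Savings = 0.59441 − 0.29720 = 0.29720 hr

Final: 0.29720 hr


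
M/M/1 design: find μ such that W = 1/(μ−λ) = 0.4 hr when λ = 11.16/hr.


W = 1/(μ−λ) ⇒ μ − λ = 1/W = 1/0.4 = 2.5000
μ = λ + 1/W = 11.16 + 2.5000 = 13.6600 per hr

Final: 13.6600 /hr


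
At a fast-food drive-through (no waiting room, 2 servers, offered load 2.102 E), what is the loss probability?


B(c,a) = (a^c/c!) / Σ_{k=0}^{c} a^k/k!
a^2/2! = 2.209202
Σ terms (k=0..2): 1.00000 + 2.10200 + 2.20920 = 5.311202
B = 2.209202/5.311202 = 0.415951

Final: 0.415951
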